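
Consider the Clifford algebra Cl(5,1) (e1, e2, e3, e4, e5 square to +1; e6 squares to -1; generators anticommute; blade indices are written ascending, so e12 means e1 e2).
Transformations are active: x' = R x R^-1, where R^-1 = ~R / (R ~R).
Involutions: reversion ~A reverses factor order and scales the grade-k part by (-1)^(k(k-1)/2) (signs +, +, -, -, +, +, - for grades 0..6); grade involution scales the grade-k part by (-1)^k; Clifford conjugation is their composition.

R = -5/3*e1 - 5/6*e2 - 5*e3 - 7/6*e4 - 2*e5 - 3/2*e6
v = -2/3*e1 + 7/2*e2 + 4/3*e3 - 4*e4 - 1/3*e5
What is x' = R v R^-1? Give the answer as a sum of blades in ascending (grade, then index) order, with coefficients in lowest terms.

~R = -5/3*e1 - 5/6*e2 - 5*e3 - 7/6*e4 - 2*e5 - 3/2*e6, and R ~R = 379/12, so R^-1 = ~R / (379/12).
R v = -113/36 - 115/18*e12 - 50/9*e13 + 53/9*e14 - 7/9*e15 - e16 + 295/18*e23 + 89/12*e24 + 131/18*e25 + 21/4*e26 + 194/9*e34 + 13/3*e35 + 2*e36 - 137/18*e45 - 6*e46 - 1/2*e56
Answer: 3404/3411*e1 - 22747/6822*e2 - 386/1137*e3 + 14435/3411*e4 + 277/379*e5 + 113/379*e6


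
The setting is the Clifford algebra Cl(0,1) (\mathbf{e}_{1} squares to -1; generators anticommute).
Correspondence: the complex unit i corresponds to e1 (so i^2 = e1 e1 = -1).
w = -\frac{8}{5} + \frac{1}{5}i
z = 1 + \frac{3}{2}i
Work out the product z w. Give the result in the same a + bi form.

In blades: z = 1 + \frac{3}{2} e_{1}, w = -\frac{8}{5} + \frac{1}{5} e_{1}.
Distribute z over w term by term (generator squares from the signature, products reordered to ascending indices): (1)*w = -\frac{8}{5} + \frac{1}{5} e_{1}; (\frac{3}{2} e_{1})*w = -\frac{3}{10} - \frac{12}{5} e_{1}.
Sum: -\frac{19}{10} - \frac{11}{5} e_{1}; translating back through the correspondence:
Answer: -\frac{19}{10} - \frac{11}{5}i


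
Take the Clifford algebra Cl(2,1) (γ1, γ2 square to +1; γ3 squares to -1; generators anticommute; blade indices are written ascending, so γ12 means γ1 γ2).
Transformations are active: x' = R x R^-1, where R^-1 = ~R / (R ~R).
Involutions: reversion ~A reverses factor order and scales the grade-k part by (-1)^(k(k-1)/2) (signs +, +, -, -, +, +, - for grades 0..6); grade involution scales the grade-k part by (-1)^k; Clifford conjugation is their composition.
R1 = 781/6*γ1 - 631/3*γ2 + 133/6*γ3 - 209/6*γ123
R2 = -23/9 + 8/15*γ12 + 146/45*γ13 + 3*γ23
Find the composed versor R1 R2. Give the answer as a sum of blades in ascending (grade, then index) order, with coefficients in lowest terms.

Distribute over the terms of R1 (each basis-blade product reordered to ascending indices, repeated generators contracted through their squares):
(781/6*γ1) R2 = -17963/54*γ1 + 3124/45*γ2 + 57013/135*γ3 + 781/2*γ123
(-631/3*γ2) R2 = 5048/45*γ1 + 14513/27*γ2 - 631*γ3 + 92126/135*γ123
(133/6*γ3) R2 = 9709/135*γ1 + 133/2*γ2 - 3059/54*γ3 + 532/45*γ123
(-209/6*γ123) R2 = -209/2*γ1 + 15257/135*γ2 + 836/45*γ3 + 4807/54*γ123
Summing the partial products and collecting blades:
Answer: -34162/135*γ1 + 70781/90*γ2 - 66623/270*γ3 + 52819/45*γ123


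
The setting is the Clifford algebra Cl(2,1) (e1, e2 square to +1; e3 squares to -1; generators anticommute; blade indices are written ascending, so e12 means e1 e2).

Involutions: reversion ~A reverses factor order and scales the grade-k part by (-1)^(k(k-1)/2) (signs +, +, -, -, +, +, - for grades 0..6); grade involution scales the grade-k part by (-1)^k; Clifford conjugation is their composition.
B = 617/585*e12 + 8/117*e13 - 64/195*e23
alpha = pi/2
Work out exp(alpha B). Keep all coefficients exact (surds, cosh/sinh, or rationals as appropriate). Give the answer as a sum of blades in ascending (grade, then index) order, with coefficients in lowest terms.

B^2 term by term: the squares give (617/585)^2*(e12)^2 + (8/117)^2*(e13)^2 + (-64/195)^2*(e23)^2 = 380689/342225*(-1) + 64/13689*(+1) + 4096/38025*(+1) = -1 (each basis 2-blade squares to minus the product of its generators' squares); cross terms between blades sharing an index anticommute and cancel. So B^2 = -1.
B^2 = -1 — circular case — the even/odd split gives cos and sin: l = 1, alpha*l = pi/2, so exp(alpha B) = cos(pi/2) + (sin(pi/2)/1)*B = 0 + (1)*B.
Answer: 617/585*e12 + 8/117*e13 - 64/195*e23


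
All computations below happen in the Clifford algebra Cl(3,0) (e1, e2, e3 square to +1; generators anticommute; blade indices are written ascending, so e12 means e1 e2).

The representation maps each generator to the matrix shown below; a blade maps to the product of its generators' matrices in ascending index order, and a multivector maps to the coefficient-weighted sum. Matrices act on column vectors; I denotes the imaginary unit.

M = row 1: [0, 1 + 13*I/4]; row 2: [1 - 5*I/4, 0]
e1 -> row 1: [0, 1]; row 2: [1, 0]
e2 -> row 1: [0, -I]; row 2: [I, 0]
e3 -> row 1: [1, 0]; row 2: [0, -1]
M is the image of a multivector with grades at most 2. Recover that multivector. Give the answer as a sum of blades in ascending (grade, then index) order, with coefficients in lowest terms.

Method: 1, rho(e1), rho(e2), rho(e3) form a trace-orthogonal basis of the 2x2 complex matrices (tr(X Y) = 2 if X = Y, else 0), so M = m0*1 + m1*rho(e1) + m2*rho(e2) + m3*rho(e3) with m0 = tr(M)/2 = 0, m1 = tr(M rho(e1))/2 = 1 + I, m2 = tr(M rho(e2))/2 = -9/4, m3 = tr(M rho(e3))/2 = 0.
Multiplying table entries, the bivector images are rho(e12) = I*rho(e3), rho(e13) = -I*rho(e2), rho(e23) = I*rho(e1); with real blade coefficients the real parts of m0..m3 are the coefficients of 1, e1, e2, e3 and the imaginary parts give the bivectors (e23: Im m1, e13: -Im m2, e12: Im m3).
Answer: e1 - 9/4*e2 + e23


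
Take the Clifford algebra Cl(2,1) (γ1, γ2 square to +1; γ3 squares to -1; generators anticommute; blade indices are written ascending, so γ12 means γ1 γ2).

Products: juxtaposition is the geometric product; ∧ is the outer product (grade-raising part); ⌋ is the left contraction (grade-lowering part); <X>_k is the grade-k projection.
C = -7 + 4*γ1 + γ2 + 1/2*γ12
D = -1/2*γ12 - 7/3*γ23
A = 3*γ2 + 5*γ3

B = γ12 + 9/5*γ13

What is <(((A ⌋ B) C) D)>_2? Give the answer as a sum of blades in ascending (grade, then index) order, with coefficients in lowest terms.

step 1: 6*γ1
step 2: 24 - 42*γ1 + 3*γ2 + 6*γ12
step 3: 3 + 3/2*γ1 + 21*γ2 - 7*γ3 - 12*γ12 - 14*γ13 - 56*γ23 + 98*γ123
step 4: -12*γ12 - 14*γ13 - 56*γ23
Answer: -12*γ12 - 14*γ13 - 56*γ23


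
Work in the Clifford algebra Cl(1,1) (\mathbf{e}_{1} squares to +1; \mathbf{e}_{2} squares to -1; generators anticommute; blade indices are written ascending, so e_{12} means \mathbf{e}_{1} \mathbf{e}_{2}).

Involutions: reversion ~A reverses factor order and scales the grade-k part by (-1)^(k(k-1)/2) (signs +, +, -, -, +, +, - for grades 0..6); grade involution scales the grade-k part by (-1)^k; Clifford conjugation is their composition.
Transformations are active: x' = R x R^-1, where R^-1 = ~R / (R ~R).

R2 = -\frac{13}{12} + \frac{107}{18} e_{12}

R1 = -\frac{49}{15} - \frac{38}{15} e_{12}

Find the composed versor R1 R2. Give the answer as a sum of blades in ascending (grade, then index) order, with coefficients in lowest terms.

Distribute over the terms of R1 (each basis-blade product reordered to ascending indices, repeated generators contracted through their squares):
(-\frac{49}{15}) R2 = \frac{637}{180} - \frac{5243}{270} e_{12}
(-\frac{38}{15} e_{12}) R2 = -\frac{2033}{135} + \frac{247}{90} e_{12}
Summing the partial products and collecting blades:
Answer: -\frac{6221}{540} - \frac{2251}{135} e_{12}


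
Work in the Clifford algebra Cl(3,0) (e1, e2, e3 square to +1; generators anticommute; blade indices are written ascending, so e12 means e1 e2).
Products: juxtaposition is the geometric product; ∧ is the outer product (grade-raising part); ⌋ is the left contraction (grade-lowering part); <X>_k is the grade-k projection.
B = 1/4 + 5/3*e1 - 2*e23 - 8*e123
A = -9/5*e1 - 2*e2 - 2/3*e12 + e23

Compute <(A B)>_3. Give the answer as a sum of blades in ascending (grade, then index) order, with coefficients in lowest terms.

step 1: -1 + 151/20*e1 + 11/18*e2 - 4/3*e3 + 19/6*e12 - 44/3*e13 + 293/20*e23 + 79/15*e123
step 2: 79/15*e123
Answer: 79/15*e123


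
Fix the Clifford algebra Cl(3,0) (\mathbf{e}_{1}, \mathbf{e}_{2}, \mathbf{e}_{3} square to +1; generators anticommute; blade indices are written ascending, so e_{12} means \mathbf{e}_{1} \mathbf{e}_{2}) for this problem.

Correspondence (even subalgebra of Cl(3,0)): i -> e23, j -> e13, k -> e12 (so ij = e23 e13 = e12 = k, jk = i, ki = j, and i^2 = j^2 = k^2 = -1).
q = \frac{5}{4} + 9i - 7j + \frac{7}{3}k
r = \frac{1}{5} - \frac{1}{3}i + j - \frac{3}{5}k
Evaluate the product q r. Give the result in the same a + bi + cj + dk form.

In blades: q = \frac{5}{4} + \frac{7}{3} e_{12} - 7 e_{13} + 9 e_{23}, r = \frac{1}{5} - \frac{3}{5} e_{12} + e_{13} - \frac{1}{3} e_{23}.
Distribute q over r term by term (generator squares from the signature, products reordered to ascending indices): (\frac{5}{4})*r = \frac{1}{4} - \frac{3}{4} e_{12} + \frac{5}{4} e_{13} - \frac{5}{12} e_{23}; (\frac{7}{3} e_{12})*r = \frac{7}{5} + \frac{7}{15} e_{12} - \frac{7}{9} e_{13} - \frac{7}{3} e_{23}; (-7 e_{13})*r = 7 - \frac{7}{3} e_{12} - \frac{7}{5} e_{13} + \frac{21}{5} e_{23}; (9 e_{23})*r = 3 + 9 e_{12} + \frac{27}{5} e_{13} + \frac{9}{5} e_{23}.
Sum: \frac{233}{20} + \frac{383}{60} e_{12} + \frac{161}{36} e_{13} + \frac{13}{4} e_{23}; translating back through the correspondence:
Answer: \frac{233}{20} + \frac{13}{4}i + \frac{161}{36}j + \frac{383}{60}k


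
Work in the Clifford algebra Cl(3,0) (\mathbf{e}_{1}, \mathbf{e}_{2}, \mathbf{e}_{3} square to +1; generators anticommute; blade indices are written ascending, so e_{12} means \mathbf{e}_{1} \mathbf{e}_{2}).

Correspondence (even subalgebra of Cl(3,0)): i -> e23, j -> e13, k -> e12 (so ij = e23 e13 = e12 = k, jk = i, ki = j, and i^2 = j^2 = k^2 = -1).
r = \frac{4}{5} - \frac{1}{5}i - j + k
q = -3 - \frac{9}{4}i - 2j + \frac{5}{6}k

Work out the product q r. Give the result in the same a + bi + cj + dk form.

In blades: q = -3 + \frac{5}{6} e_{12} - 2 e_{13} - \frac{9}{4} e_{23}, r = \frac{4}{5} + e_{12} - e_{13} - \frac{1}{5} e_{23}.
Distribute q over r term by term (generator squares from the signature, products reordered to ascending indices): (-3)*r = -\frac{12}{5} - 3 e_{12} + 3 e_{13} + \frac{3}{5} e_{23}; (\frac{5}{6} e_{12})*r = -\frac{5}{6} + \frac{2}{3} e_{12} - \frac{1}{6} e_{13} + \frac{5}{6} e_{23}; (-2 e_{13})*r = -2 - \frac{2}{5} e_{12} - \frac{8}{5} e_{13} - 2 e_{23}; (-\frac{9}{4} e_{23})*r = -\frac{9}{20} + \frac{9}{4} e_{12} + \frac{9}{4} e_{13} - \frac{9}{5} e_{23}.
Sum: -\frac{341}{60} - \frac{29}{60} e_{12} + \frac{209}{60} e_{13} - \frac{71}{30} e_{23}; translating back through the correspondence:
Answer: -\frac{341}{60} - \frac{71}{30}i + \frac{209}{60}j - \frac{29}{60}k


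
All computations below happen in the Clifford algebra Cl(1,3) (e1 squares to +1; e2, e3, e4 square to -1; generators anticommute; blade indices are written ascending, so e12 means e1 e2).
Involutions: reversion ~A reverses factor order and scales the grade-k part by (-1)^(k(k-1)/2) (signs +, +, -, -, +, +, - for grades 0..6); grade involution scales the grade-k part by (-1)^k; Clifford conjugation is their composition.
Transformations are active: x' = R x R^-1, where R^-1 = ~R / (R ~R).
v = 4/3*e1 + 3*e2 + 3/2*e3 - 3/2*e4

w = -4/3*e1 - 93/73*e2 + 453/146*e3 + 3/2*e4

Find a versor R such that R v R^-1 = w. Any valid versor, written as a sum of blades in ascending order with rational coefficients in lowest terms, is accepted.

Equal squares first: v^2 = w^2 = -211/18. Then v + w = 126/73*e2 + 336/73*e3 is a versor taking v to w, provided it is invertible.
Answer: 126/73*e2 + 336/73*e3


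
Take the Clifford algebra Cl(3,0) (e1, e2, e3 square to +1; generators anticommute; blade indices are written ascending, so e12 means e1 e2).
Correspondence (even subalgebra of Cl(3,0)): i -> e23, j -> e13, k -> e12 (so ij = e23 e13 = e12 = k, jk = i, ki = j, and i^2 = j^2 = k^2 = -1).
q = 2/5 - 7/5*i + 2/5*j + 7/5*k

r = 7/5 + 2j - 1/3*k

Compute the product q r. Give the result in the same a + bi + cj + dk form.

In blades: q = 2/5 + 7/5*e12 + 2/5*e13 - 7/5*e23, r = 7/5 - 1/3*e12 + 2*e13.
Distribute q over r term by term (generator squares from the signature, products reordered to ascending indices): (2/5)*r = 14/25 - 2/15*e12 + 4/5*e13; (7/5*e12)*r = 7/15 + 49/25*e12 - 14/5*e23; (2/5*e13)*r = -4/5 + 14/25*e13 - 2/15*e23; (-7/5*e23)*r = -14/5*e12 - 7/15*e13 - 49/25*e23.
Sum: 17/75 - 73/75*e12 + 67/75*e13 - 367/75*e23; translating back through the correspondence:
Answer: 17/75 - 367/75*i + 67/75*j - 73/75*k


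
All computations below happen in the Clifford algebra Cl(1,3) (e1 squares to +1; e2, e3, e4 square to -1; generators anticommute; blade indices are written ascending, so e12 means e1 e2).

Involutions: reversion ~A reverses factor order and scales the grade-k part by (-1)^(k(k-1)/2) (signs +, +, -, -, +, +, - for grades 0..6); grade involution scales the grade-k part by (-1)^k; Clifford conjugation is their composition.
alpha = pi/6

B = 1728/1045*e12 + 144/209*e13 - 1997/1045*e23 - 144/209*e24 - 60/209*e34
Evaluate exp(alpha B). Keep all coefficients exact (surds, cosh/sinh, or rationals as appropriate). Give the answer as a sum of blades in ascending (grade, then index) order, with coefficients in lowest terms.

B^2 term by term: the squares give (1728/1045)^2*(e12)^2 + (144/209)^2*(e13)^2 + (-1997/1045)^2*(e23)^2 + (-144/209)^2*(e24)^2 + (-60/209)^2*(e34)^2 = 2985984/1092025*(+1) + 20736/43681*(+1) + 3988009/1092025*(-1) + 20736/43681*(-1) + 3600/43681*(-1) = -1 (each basis 2-blade squares to minus the product of its generators' squares); cross terms between blades sharing an index anticommute and cancel; the commuting (index-disjoint) pairs give grade-4 terms 2*c*c'*(blade product), which cancel blade by blade — e1234: -41472/43681 + 41472/43681 = 0 — confirming B is simple. So B^2 = -1.
B^2 = -1 — since the square is negative, the closed form is circular: l = 1, alpha*l = pi/6, so exp(alpha B) = cos(pi/6) + (sin(pi/6)/1)*B = sqrt(3)/2 + (1/2)*B.
Answer: sqrt(3)/2 + 864/1045*e12 + 72/209*e13 - 1997/2090*e23 - 72/209*e24 - 30/209*e34


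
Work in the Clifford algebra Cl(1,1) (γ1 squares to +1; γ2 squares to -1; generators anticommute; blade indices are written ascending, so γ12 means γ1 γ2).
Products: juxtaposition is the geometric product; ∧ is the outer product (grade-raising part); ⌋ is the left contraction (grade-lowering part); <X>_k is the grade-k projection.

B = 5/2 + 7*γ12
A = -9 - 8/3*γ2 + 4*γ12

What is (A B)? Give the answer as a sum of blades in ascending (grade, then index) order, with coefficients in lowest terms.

step 1: 11/2 - 56/3*γ1 - 20/3*γ2 - 53*γ12
Answer: 11/2 - 56/3*γ1 - 20/3*γ2 - 53*γ12


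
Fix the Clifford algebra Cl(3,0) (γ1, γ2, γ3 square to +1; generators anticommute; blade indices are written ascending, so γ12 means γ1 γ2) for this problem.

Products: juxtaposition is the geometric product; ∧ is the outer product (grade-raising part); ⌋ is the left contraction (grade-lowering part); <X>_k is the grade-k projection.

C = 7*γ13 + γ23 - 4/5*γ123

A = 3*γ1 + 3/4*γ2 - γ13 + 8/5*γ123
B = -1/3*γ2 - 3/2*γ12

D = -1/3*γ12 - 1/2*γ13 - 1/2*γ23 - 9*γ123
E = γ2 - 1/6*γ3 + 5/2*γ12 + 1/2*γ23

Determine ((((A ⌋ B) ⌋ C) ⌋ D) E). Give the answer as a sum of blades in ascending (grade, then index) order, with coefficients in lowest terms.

step 1: -1/4 + 9/8*γ1 - 9/2*γ2
step 2: 27/8*γ3 - 107/20*γ13 - 23/20*γ23 + 1/5*γ123
step 3: -29/20 - 693/80*γ1 + 3987/80*γ2 - 243/8*γ12
step 4: 5031/40 - 4959/32*γ1 - 3697/160*γ2 + 12077/480*γ3 - 983/80*γ12 - 2199/160*γ13 - 289/32*γ23 + 117/160*γ123
Answer: 5031/40 - 4959/32*γ1 - 3697/160*γ2 + 12077/480*γ3 - 983/80*γ12 - 2199/160*γ13 - 289/32*γ23 + 117/160*γ123


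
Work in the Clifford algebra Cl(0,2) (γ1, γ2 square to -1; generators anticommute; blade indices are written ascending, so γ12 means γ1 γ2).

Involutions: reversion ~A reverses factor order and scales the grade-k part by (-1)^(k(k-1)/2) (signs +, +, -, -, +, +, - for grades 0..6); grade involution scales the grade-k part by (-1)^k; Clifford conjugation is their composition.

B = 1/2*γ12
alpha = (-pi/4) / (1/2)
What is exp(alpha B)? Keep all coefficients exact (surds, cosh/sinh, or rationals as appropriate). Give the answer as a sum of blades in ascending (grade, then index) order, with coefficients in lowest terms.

B^2 = (1/2)^2*(γ12)^2 = 1/4*(-1) = -1/4 (a basis 2-blade squares to minus the product of its generators' squares).
B^2 = -1/4 — circular case — the even/odd split gives cos and sin: l = 1/2, alpha*l = -pi/4, so exp(alpha B) = cos(-pi/4) + (sin(-pi/4)/(1/2))*B = sqrt(2)/2 + (-sqrt(2))*B.
Answer: sqrt(2)/2 - sqrt(2)/2*γ12


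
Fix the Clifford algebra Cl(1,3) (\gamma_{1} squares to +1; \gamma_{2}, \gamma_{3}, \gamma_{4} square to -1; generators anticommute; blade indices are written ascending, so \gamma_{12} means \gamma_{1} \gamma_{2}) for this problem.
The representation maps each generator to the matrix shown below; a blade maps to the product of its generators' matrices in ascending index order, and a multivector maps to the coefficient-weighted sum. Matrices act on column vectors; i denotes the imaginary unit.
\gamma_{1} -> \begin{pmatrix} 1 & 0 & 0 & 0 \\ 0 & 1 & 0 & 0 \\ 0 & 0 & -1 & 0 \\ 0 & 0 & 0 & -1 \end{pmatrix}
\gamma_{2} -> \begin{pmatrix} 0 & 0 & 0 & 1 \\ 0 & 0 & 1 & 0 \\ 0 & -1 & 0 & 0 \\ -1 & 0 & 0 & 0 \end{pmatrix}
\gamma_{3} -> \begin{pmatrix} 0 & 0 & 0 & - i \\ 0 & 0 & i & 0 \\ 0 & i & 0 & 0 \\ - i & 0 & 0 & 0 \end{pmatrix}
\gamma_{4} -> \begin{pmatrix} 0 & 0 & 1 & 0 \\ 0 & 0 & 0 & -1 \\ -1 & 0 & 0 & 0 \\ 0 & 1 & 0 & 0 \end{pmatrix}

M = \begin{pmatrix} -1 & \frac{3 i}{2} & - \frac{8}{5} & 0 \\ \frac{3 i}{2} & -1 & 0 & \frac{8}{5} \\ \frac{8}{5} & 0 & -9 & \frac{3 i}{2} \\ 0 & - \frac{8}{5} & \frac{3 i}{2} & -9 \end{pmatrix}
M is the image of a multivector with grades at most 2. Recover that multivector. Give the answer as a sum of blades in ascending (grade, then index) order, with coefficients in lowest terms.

Method: the blade images are trace-orthogonal — tr(rho(e_A) rho(e_B)^-1) = 4 if A = B and 0 otherwise — and rho(e_A)^-1 = (e_A)^2 * rho(e_A) with (e_A)^2 = +1 or -1, so the coefficient of e_A in the preimage is (e_A)^2 * tr(M rho(e_A))/4.
Nonzero projections over blades of grade <= 2: 1: (1)^2 = +1, tr(M 1) = -20, coefficient -5; \gamma_{1}: (\gamma_{1})^2 = +1, tr(M rho(\gamma_{1})) = 16, coefficient 4; \gamma_{4}: (\gamma_{4})^2 = -1, tr(M rho(\gamma_{4})) = \frac{32}{5}, coefficient -\frac{8}{5}; \gamma_{34}: (\gamma_{34})^2 = -1, tr(M rho(\gamma_{34})) = 6, coefficient -\frac{3}{2}. Every other blade of grade <= 2 projects to 0.
Answer: -5 + 4 \gamma_{1} - \frac{8}{5} \gamma_{4} - \frac{3}{2} \gamma_{34}


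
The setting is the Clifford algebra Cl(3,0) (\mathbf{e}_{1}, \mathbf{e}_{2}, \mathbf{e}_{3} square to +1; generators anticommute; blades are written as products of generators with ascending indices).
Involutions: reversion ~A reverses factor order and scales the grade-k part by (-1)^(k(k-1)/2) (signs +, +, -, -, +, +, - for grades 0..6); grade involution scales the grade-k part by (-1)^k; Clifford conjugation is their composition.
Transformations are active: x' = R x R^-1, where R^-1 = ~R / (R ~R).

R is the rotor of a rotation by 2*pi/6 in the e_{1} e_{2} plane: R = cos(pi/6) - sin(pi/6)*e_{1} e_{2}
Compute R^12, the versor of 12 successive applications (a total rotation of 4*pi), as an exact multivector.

Rotor phase runs at HALF the rotation angle; powers of one rotor simply add phase, so after 12 steps in e_{1} e_{2} the phase is 12*pi/6 = 2 \pi and R^12 = cos(2 \pi) - sin(2 \pi)*e_{1} e_{2}.
cos(2 \pi) = 1 and sin(2 \pi) = 0, so R^12 = 1. The total rotation 4*pi is 2 full turns, so every vector returns to itself, yet the rotor is +1, back on the identity sheet (an even number of 2*pi turns).
Answer: 1


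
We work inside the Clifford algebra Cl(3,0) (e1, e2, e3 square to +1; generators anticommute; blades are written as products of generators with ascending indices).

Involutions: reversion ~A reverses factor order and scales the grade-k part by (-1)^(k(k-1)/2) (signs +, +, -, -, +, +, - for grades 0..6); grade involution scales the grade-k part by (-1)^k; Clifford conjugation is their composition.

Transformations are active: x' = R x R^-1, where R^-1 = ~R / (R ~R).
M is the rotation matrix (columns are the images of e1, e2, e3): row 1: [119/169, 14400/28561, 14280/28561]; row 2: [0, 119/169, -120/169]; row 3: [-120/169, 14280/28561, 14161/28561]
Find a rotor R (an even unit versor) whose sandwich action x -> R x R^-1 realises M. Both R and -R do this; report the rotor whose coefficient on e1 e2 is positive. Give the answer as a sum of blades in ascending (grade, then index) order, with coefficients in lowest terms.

Method: write R = a + b12*e1 e2 + b13*e1 e3 + b23*e2 e3 with a^2 + b12^2 + b13^2 + b23^2 = 1 (so R^-1 = ~R). Expanding the columns R e_j ~R gives tr M = 4a^2 - 1 and, from the antisymmetric part, M21 - M12 = -4a*b12, M13 - M31 = 4a*b13, M32 - M23 = -4a*b23.
Here tr M = 54383/28561, so a^2 = (1 + tr M)/4 = 20736/28561 and a = ±144/169. Taking a = 144/169: M21 - M12 = -14400/28561, M13 - M31 = 34560/28561, M32 - M23 = 34560/28561, giving b12 = 25/169, b13 = 60/169, b23 = -60/169, i.e. R = 144/169 + 25/169*e1 e2 + 60/169*e1 e3 - 60/169*e2 e3.
Its e1 e2 coefficient is already positive.
Answer: 144/169 + 25/169*e1 e2 + 60/169*e1 e3 - 60/169*e2 e3. Key observation: the double cover Spin(3) -> SO(3) sends R and -R to the same matrix (trace 54383/28561 here), so the stated sign of the e1 e2 coefficient is what selects one sheet.


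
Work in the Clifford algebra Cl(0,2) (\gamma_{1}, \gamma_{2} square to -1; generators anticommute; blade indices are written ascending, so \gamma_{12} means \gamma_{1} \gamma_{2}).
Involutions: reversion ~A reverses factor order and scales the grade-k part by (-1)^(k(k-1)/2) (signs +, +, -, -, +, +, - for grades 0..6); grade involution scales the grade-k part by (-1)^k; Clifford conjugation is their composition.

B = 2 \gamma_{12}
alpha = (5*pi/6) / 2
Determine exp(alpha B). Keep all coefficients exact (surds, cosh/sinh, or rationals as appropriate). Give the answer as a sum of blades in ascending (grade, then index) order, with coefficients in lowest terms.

B^2 = (2)^2*(\gamma_{12})^2 = 4*(-1) = -4 (a basis 2-blade squares to minus the product of its generators' squares).
B^2 = -4 — the negative square puts this in the circular regime; l = 2, alpha*l = \frac{5 \pi}{6}, so exp(alpha B) = cos(\frac{5 \pi}{6}) + (sin(\frac{5 \pi}{6})/2)*B = - \frac{\sqrt{3}}{2} + (\frac{1}{4})*B.
Answer: - \frac{\sqrt{3}}{2} + \frac{1}{2} \gamma_{12}


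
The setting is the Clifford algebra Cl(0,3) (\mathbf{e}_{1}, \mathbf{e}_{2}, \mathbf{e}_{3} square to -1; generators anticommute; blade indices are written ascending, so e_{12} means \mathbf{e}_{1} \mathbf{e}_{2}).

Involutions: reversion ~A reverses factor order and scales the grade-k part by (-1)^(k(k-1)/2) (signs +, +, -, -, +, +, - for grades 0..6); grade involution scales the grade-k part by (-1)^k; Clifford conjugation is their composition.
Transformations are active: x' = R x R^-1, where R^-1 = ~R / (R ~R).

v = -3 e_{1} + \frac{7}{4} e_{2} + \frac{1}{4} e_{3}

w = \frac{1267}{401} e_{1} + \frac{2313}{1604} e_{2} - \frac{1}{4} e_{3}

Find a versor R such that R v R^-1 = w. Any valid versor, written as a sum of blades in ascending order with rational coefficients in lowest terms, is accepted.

Reasoning: v^2 = w^2 = -\frac{97}{8} since conjugation preserves the quadratic form; R = v + w = \frac{64}{401} e_{1} + \frac{1280}{401} e_{2} is then valid when invertible, keeping its own part and reversing (v - w)/2.
Answer: \frac{64}{401} e_{1} + \frac{1280}{401} e_{2}


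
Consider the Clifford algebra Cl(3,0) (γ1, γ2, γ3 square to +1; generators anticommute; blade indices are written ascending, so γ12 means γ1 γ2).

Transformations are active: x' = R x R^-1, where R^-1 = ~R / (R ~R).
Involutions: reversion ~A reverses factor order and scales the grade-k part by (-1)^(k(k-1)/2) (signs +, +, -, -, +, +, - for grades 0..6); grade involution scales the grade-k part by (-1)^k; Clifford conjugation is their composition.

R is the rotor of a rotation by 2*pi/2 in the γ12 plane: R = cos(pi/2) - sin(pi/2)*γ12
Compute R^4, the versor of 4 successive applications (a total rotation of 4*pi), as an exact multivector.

Rotor phase runs at HALF the rotation angle; powers of one rotor simply add phase, so after 4 steps in γ12 the phase is 4*pi/2 = 2*pi and R^4 = cos(2*pi) - sin(2*pi)*γ12.
cos(2*pi) = 1 and sin(2*pi) = 0, so R^4 = 1. The total rotation 4*pi is 2 full turns, so every vector returns to itself, yet the rotor is +1, back on the identity sheet (an even number of 2*pi turns).
Answer: 1


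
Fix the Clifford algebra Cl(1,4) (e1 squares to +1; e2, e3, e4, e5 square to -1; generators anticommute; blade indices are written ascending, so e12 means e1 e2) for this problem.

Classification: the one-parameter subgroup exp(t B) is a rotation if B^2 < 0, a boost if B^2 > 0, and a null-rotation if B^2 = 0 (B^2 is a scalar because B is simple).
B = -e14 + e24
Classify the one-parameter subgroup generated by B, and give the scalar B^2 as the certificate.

B^2 term by term: the squares give (-1)^2*(e14)^2 + (1)^2*(e24)^2 = 1*(+1) + 1*(-1) = 0 (each basis 2-blade squares to minus the product of its generators' squares); cross terms between blades sharing an index anticommute and cancel. So B^2 = 0.
Answer: null-rotation, certificate B^2 = 0. Because 0 is invariant under every versor sandwich, the classification follows from its sign alone.


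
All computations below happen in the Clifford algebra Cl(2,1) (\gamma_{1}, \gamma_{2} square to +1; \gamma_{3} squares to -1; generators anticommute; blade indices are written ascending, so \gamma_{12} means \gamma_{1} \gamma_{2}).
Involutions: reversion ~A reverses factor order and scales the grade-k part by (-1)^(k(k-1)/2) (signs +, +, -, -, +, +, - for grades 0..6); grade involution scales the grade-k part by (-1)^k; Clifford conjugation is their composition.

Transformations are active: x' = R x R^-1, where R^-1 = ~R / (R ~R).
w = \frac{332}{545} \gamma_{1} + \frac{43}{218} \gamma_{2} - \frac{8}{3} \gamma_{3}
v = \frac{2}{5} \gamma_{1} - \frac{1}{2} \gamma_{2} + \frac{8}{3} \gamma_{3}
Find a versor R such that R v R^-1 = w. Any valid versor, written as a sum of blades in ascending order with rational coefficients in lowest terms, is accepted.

Equal squares first: v^2 = w^2 = -\frac{6031}{900}. Then v + w = \frac{110}{109} \gamma_{1} - \frac{33}{109} \gamma_{2} is a versor taking v to w, provided it is invertible.
Answer: \frac{110}{109} \gamma_{1} - \frac{33}{109} \gamma_{2}


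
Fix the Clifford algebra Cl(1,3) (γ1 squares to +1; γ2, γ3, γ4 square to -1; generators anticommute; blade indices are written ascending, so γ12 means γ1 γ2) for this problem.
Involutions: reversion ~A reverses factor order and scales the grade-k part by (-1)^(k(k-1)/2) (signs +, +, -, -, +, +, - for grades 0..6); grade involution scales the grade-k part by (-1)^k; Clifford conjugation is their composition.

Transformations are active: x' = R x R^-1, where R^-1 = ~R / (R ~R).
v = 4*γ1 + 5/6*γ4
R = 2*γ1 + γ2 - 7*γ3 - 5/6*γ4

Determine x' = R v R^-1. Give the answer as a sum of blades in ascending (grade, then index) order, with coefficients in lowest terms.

~R = 2*γ1 + γ2 - 7*γ3 - 5/6*γ4, and R ~R = -1681/36, so R^-1 = ~R / (-1681/36).
R v = 313/36 - 4*γ12 + 28*γ13 + 5*γ14 + 5/6*γ24 - 35/6*γ34
Answer: -7976/1681*γ1 - 626/1681*γ2 + 4382/1681*γ3 - 5275/10086*γ4


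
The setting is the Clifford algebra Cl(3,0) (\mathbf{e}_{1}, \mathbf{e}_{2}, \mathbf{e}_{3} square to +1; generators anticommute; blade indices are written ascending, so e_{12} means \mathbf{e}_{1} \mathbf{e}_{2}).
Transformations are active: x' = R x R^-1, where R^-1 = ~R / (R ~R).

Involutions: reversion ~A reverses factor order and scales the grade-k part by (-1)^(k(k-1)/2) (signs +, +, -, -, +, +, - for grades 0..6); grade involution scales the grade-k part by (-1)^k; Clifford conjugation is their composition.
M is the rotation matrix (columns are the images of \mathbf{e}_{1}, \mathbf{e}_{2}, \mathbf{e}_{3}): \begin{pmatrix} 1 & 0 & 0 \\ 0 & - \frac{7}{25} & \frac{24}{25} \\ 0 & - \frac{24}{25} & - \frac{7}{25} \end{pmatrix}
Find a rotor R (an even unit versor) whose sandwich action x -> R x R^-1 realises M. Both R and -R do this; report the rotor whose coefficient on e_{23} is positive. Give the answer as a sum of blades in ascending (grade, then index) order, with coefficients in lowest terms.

Method: write R = a + b12*e_{12} + b13*e_{13} + b23*e_{23} with a^2 + b12^2 + b13^2 + b23^2 = 1 (so R^-1 = ~R). Expanding the columns R e_j ~R gives tr M = 4a^2 - 1 and, from the antisymmetric part, M21 - M12 = -4a*b12, M13 - M31 = 4a*b13, M32 - M23 = -4a*b23.
Here tr M = \frac{11}{25}, so a^2 = (1 + tr M)/4 = \frac{9}{25} and a = ±\frac{3}{5}. Taking a = \frac{3}{5}: M21 - M12 = 0, M13 - M31 = 0, M32 - M23 = -\frac{48}{25}, giving b12 = 0, b13 = 0, b23 = \frac{4}{5}, i.e. R = \frac{3}{5} + \frac{4}{5} e_{23}.
Its e_{23} coefficient is already positive.
Answer: \frac{3}{5} + \frac{4}{5} e_{23}. Why the constraint matters: R and -R act identically through the sandwich — M has trace \frac{11}{25} either way — so only the sign condition on e_{23} picks one of the two preimages.


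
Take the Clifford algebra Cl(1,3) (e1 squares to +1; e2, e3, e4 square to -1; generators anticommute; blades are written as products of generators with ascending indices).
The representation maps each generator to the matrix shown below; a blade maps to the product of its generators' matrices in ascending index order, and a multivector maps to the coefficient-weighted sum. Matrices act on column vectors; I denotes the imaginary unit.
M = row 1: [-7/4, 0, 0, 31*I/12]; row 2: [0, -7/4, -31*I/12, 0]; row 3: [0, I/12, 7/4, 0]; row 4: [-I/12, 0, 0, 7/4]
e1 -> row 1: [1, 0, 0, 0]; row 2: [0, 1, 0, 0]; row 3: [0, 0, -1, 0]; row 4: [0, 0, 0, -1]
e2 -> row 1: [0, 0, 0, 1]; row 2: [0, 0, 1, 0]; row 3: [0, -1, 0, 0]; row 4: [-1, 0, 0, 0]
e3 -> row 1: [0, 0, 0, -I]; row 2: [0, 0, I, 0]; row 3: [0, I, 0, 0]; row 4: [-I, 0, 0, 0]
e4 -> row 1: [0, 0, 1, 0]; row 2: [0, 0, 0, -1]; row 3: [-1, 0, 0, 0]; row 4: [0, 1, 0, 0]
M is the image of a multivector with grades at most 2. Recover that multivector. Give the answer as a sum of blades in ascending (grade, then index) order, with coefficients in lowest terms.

Method: the blade images are trace-orthogonal — tr(rho(e_A) rho(e_B)^-1) = 4 if A = B and 0 otherwise — and rho(e_A)^-1 = (e_A)^2 * rho(e_A) with (e_A)^2 = +1 or -1, so the coefficient of e_A in the preimage is (e_A)^2 * tr(M rho(e_A))/4.
Nonzero projections over blades of grade <= 2: e1: (e1)^2 = +1, tr(M rho(e1)) = -7, coefficient -7/4; e3: (e3)^2 = -1, tr(M rho(e3)) = 5, coefficient -5/4; e1 e3: (e1 e3)^2 = +1, tr(M rho(e1 e3)) = -16/3, coefficient -4/3. Every other blade of grade <= 2 projects to 0.
Answer: -7/4*e1 - 5/4*e3 - 4/3*e1 e3


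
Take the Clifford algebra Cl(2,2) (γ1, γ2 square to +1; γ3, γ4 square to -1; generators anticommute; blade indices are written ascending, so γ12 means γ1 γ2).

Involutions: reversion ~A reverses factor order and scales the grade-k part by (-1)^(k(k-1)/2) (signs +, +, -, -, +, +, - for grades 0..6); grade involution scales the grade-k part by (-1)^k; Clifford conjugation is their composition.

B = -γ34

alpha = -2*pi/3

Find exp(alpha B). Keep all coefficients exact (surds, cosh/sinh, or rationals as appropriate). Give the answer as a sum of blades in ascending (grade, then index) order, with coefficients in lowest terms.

B^2 = (-1)^2*(γ34)^2 = 1*(-1) = -1 (a basis 2-blade squares to minus the product of its generators' squares).
B^2 = -1 — since the square is negative, the closed form is circular: l = 1, alpha*l = -2*pi/3, so exp(alpha B) = cos(-2*pi/3) + (sin(-2*pi/3)/1)*B = -1/2 + (-sqrt(3)/2)*B.
Answer: -1/2 + sqrt(3)/2*γ34


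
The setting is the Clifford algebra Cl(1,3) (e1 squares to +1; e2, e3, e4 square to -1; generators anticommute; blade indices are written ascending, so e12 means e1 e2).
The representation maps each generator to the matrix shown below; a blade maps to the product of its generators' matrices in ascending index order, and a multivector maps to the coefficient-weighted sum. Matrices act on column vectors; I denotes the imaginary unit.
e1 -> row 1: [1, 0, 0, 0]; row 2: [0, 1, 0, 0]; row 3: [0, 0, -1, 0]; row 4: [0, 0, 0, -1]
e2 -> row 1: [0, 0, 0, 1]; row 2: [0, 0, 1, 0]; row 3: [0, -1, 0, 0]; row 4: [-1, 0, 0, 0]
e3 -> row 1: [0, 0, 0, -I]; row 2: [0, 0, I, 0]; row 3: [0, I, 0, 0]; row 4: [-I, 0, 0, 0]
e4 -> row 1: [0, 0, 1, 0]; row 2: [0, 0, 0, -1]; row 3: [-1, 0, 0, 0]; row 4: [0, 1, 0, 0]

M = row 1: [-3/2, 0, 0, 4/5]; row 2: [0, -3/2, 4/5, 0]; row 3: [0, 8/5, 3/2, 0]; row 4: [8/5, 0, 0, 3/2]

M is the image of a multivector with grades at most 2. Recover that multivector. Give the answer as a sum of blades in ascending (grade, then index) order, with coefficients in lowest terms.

Method: the blade images are trace-orthogonal — tr(rho(e_A) rho(e_B)^-1) = 4 if A = B and 0 otherwise — and rho(e_A)^-1 = (e_A)^2 * rho(e_A) with (e_A)^2 = +1 or -1, so the coefficient of e_A in the preimage is (e_A)^2 * tr(M rho(e_A))/4.
Nonzero projections over blades of grade <= 2: e1: (e1)^2 = +1, tr(M rho(e1)) = -6, coefficient -3/2; e2: (e2)^2 = -1, tr(M rho(e2)) = 8/5, coefficient -2/5; e12: (e12)^2 = +1, tr(M rho(e12)) = 24/5, coefficient 6/5. Every other blade of grade <= 2 projects to 0.
Answer: -3/2*e1 - 2/5*e2 + 6/5*e12


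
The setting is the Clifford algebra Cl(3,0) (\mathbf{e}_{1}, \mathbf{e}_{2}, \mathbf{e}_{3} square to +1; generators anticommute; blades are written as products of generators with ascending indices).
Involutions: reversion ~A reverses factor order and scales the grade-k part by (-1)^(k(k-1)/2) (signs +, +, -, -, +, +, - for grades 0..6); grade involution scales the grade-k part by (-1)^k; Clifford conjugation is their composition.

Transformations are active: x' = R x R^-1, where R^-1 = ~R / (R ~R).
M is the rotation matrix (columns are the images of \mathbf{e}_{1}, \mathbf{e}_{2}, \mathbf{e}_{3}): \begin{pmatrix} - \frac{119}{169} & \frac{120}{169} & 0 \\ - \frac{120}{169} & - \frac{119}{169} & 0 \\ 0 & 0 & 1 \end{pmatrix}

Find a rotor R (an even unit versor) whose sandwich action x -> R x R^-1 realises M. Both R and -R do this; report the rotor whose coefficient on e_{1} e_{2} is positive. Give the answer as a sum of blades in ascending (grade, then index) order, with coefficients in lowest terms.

Method: write R = a + b12*e_{1} e_{2} + b13*e_{1} e_{3} + b23*e_{2} e_{3} with a^2 + b12^2 + b13^2 + b23^2 = 1 (so R^-1 = ~R). Expanding the columns R e_j ~R gives tr M = 4a^2 - 1 and, from the antisymmetric part, M21 - M12 = -4a*b12, M13 - M31 = 4a*b13, M32 - M23 = -4a*b23.
Here tr M = -\frac{69}{169}, so a^2 = (1 + tr M)/4 = \frac{25}{169} and a = ±\frac{5}{13}. Taking a = \frac{5}{13}: M21 - M12 = -\frac{240}{169}, M13 - M31 = 0, M32 - M23 = 0, giving b12 = \frac{12}{13}, b13 = 0, b23 = 0, i.e. R = \frac{5}{13} + \frac{12}{13} e_{1} e_{2}.
Its e_{1} e_{2} coefficient is already positive.
Answer: \frac{5}{13} + \frac{12}{13} e_{1} e_{2}. Why the constraint matters: R and -R act identically through the sandwich — M has trace -\frac{69}{169} either way — so only the sign condition on e_{1} e_{2} picks one of the two preimages.


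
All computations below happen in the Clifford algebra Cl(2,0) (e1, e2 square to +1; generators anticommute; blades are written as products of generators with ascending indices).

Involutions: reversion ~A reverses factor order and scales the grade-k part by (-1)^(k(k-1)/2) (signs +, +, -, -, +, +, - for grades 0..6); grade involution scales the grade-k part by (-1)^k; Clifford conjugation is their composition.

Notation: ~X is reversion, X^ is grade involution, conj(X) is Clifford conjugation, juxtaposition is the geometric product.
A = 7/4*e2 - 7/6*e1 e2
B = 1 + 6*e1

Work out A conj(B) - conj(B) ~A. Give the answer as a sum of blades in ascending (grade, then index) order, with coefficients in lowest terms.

first term: -21/4*e2 + 28/3*e1 e2
second term: -21/4*e2 - 28/3*e1 e2
Answer: 56/3*e1 e2


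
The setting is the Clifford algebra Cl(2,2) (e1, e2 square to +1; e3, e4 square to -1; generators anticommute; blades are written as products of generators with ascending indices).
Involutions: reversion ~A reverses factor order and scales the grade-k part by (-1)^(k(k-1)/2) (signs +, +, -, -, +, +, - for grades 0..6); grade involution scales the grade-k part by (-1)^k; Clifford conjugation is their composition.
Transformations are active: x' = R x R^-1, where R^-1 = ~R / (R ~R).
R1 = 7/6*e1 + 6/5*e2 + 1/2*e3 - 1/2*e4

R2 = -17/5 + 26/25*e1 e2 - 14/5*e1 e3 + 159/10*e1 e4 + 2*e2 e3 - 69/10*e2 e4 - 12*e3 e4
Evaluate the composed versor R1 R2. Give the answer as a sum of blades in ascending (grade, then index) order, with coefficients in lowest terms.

Distribute over the terms of R1 (each basis-blade product reordered to ascending indices, repeated generators contracted through their squares):
(7/6*e1) R2 = -119/30*e1 + 91/75*e2 - 49/15*e3 + 371/20*e4 + 7/3*e1 e2 e3 - 161/20*e1 e2 e4 - 14*e1 e3 e4
(6/5*e2) R2 = -156/125*e1 - 102/25*e2 + 12/5*e3 - 207/25*e4 + 84/25*e1 e2 e3 - 477/25*e1 e2 e4 - 72/5*e2 e3 e4
(1/2*e3) R2 = -7/5*e1 + e2 - 17/10*e3 + 6*e4 + 13/25*e1 e2 e3 - 159/20*e1 e3 e4 + 69/20*e2 e3 e4
(-1/2*e4) R2 = -159/20*e1 + 69/20*e2 + 6*e3 + 17/10*e4 - 13/25*e1 e2 e4 + 7/5*e1 e3 e4 - e2 e3 e4
Summing the partial products and collecting blades:
Answer: -21847/1500*e1 + 19/12*e2 + 103/30*e3 + 1797/100*e4 + 466/75*e1 e2 e3 - 553/20*e1 e2 e4 - 411/20*e1 e3 e4 - 239/20*e2 e3 e4


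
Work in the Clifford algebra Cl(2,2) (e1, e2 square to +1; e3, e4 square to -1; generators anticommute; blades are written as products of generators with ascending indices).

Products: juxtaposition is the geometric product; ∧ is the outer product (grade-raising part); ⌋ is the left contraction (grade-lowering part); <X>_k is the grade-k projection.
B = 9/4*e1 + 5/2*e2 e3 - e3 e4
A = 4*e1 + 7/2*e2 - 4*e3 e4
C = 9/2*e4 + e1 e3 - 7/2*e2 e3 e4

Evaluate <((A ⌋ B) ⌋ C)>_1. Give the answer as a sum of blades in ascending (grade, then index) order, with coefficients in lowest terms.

step 1: 5 + 35/4*e3
step 2: 35/4*e1 + 45/2*e4 + 5*e1 e3 - 245/8*e2 e4 - 35/2*e2 e3 e4
step 3: 35/4*e1 + 45/2*e4
Answer: 35/4*e1 + 45/2*e4


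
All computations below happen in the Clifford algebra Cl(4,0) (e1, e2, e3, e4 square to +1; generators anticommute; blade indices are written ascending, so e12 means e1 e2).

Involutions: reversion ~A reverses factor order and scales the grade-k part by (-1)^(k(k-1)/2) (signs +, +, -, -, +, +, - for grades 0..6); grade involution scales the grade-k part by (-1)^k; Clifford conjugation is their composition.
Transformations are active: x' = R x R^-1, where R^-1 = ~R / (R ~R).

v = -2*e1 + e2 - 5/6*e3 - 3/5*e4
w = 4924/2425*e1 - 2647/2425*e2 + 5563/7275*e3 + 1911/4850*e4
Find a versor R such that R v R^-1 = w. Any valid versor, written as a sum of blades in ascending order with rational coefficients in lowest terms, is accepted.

A norm check does it: q(v) = q(w) = 5449/900, hence R = v + w = 74/2425*e1 - 222/2425*e2 - 333/4850*e3 - 999/4850*e4 realises the map — parallel part kept, (v - w)/2 negated, v carried to w.
Answer: 74/2425*e1 - 222/2425*e2 - 333/4850*e3 - 999/4850*e4


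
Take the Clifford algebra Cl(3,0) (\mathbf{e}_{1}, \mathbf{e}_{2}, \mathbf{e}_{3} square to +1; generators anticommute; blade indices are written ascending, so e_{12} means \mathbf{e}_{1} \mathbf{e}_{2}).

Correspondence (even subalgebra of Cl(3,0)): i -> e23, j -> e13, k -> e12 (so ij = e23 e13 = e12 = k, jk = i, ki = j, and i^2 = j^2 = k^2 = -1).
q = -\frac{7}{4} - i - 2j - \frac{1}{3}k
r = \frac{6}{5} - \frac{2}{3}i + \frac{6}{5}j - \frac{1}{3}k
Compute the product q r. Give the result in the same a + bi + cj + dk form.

In blades: q = -\frac{7}{4} - \frac{1}{3} e_{12} - 2 e_{13} - e_{23}, r = \frac{6}{5} - \frac{1}{3} e_{12} + \frac{6}{5} e_{13} - \frac{2}{3} e_{23}.
Distribute q over r term by term (generator squares from the signature, products reordered to ascending indices): (-\frac{7}{4})*r = -\frac{21}{10} + \frac{7}{12} e_{12} - \frac{21}{10} e_{13} + \frac{7}{6} e_{23}; (-\frac{1}{3} e_{12})*r = -\frac{1}{9} - \frac{2}{5} e_{12} + \frac{2}{9} e_{13} + \frac{2}{5} e_{23}; (-2 e_{13})*r = \frac{12}{5} - \frac{4}{3} e_{12} - \frac{12}{5} e_{13} + \frac{2}{3} e_{23}; (-e_{23})*r = -\frac{2}{3} - \frac{6}{5} e_{12} - \frac{1}{3} e_{13} - \frac{6}{5} e_{23}.
Sum: -\frac{43}{90} - \frac{47}{20} e_{12} - \frac{83}{18} e_{13} + \frac{31}{30} e_{23}; translating back through the correspondence:
Answer: -\frac{43}{90} + \frac{31}{30}i - \frac{83}{18}j - \frac{47}{20}k
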